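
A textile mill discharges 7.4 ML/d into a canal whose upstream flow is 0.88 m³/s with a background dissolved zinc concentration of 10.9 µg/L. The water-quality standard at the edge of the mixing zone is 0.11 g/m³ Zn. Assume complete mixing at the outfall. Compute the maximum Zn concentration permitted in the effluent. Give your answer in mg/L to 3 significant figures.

7.4 ML/d = 0.08565 m³/s.
10.9 µg/L = 0.0109 mg/L.
Mass balance: 0.11·0.9656 = 0.08565·Cₑ + 0.88·0.0109.
Cₑ = (0.1062 − 0.009592) / 0.08565 = 1.128 mg/L.

1.13 mg/L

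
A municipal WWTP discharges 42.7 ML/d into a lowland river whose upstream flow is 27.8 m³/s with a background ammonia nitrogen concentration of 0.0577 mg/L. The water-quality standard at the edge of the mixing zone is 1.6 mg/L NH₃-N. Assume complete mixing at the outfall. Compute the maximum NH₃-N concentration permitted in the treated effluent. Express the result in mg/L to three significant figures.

42.7 ML/d = 0.4942 m³/s.
Mass balance: 1.6·28.29 = 0.4942·Cₑ + 27.8·0.0577.
Cₑ = (45.27 − 1.604) / 0.4942 = 88.36 mg/L.

88.4 mg/L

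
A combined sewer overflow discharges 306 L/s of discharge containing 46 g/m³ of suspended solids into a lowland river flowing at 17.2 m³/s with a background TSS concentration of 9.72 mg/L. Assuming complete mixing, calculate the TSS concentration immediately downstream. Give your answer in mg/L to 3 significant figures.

306 L/s = 0.306 m³/s.
Conservation of mass across the mixing zone: C = (0.306·46 + 17.2·9.72) / (0.306 + 17.2) = 181.3/17.51 = 10.35 mg/L.

10.4 mg/L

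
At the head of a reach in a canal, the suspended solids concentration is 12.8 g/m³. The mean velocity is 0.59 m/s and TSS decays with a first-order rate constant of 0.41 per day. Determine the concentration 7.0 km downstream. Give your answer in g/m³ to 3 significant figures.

12.1 g/m³

Travel time t = 7.0 km / 0.59 m/s = 7000/0.59 = 1.186e+04 s = 0.1373 d.
First-order decay: C = 12.8·exp(−0.41·0.1373) = 12.8·0.9453 = 12.1 g/m³.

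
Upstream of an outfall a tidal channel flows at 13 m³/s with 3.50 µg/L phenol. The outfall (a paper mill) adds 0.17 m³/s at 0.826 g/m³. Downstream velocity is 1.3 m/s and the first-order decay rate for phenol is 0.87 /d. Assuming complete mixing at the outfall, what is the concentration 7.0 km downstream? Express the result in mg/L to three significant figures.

0.0134 mg/L

3.50 µg/L = 0.0035 mg/L.
After complete mixing, C₀ = (0.17·0.826 + 13·0.0035) / 13.17 = 0.01412 mg/L.
Travel time t = 7000 m / 1.3 m/s = 5385 s = 0.06232 d.
C = 0.01412·exp(−0.87·0.06232) = 0.01412·0.9472 = 0.01337 mg/L.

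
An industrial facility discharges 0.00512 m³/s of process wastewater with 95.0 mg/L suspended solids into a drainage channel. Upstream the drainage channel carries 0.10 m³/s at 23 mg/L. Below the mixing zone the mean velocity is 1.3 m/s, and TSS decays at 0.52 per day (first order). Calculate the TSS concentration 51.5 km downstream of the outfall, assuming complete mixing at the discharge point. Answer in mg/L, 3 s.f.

After complete mixing, C₀ = (0.00512·95 + 0.1·23) / 0.1051 = 26.51 mg/L.
Travel time t = 5.15e+04 m / 1.3 m/s = 3.962e+04 s = 0.4585 d.
C = 26.51·exp(−0.52·0.4585) = 26.51·0.7879 = 20.88 mg/L.

20.9 mg/L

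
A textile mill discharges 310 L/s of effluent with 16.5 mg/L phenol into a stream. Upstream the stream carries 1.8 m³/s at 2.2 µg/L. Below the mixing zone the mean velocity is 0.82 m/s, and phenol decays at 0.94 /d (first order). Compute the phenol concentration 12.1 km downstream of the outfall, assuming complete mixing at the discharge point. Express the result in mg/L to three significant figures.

2.07 mg/L

310 L/s = 0.31 m³/s.
2.2 µg/L = 0.0022 mg/L.
After complete mixing, C₀ = (0.31·16.5 + 1.8·0.0022) / 2.11 = 2.426 mg/L.
Travel time t = 1.21e+04 m / 0.82 m/s = 1.476e+04 s = 0.1708 d.
C = 2.426·exp(−0.94·0.1708) = 2.426·0.8517 = 2.066 mg/L.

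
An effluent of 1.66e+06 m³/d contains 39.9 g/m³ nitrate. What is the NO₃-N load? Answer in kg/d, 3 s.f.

1.66e+06 m³/d = 19.21 m³/s.
Mass flux = Q·C = 19.21 m³/s × 39.9 g/m³ = 766.6 g/s.
= 766.6 g/s × 86.4 = 6.623e+04 kg/d.

66200 kg/d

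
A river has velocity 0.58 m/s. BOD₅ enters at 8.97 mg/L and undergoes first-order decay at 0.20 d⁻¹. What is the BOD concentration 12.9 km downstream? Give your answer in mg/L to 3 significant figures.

Travel time t = 12.9 km / 0.58 m/s = 1.29e+04/0.58 = 2.224e+04 s = 0.2574 d.
First-order decay: C = 8.97·exp(−0.20·0.2574) = 8.97·0.9498 = 8.52 mg/L.

8.52 mg/L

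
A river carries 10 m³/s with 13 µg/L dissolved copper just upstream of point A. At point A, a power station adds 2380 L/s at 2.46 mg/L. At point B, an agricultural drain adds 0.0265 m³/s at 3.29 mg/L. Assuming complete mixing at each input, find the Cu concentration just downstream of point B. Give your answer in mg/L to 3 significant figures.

13 µg/L = 0.013 mg/L.
2380 L/s = 2.38 m³/s.
After input A: C = (10·0.013 + 2.38·2.46) / 12.38 = 0.4834 mg/L.
After input B: C = (12.38·0.4834 + 0.0265·3.29) / 12.41 = 0.4894 mg/L.

0.489 mg/L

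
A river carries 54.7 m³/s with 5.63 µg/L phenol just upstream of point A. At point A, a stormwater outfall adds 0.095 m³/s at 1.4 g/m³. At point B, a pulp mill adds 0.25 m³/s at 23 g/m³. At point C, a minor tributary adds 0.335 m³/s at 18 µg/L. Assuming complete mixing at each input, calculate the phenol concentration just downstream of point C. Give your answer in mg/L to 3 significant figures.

5.63 µg/L = 0.00563 mg/L.
After input A: C = (54.7·0.00563 + 0.095·1.4) / 54.8 = 0.008047 mg/L.
After input B: C = (54.8·0.008047 + 0.25·23) / 55.05 = 0.1125 mg/L.
18 µg/L = 0.018 mg/L.
After input C: C = (55.05·0.1125 + 0.335·0.018) / 55.38 = 0.1119 mg/L.

0.112 mg/L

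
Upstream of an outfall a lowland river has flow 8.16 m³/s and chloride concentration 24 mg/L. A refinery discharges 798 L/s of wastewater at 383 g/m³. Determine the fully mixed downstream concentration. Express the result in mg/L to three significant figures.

798 L/s = 0.798 m³/s.
Flow-weighted mixing gives C = (0.798·383 + 8.16·24) / (0.798 + 8.16) = 501.5/8.958 = 55.98 mg/L.

56.0 mg/L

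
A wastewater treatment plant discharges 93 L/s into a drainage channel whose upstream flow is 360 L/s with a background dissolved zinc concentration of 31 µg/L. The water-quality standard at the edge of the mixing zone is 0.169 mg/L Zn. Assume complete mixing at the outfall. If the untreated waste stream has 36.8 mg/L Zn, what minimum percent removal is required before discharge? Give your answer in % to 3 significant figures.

98.1 %

93 L/s = 0.093 m³/s.
360 L/s = 0.36 m³/s.
31 µg/L = 0.031 mg/L.
Mass balance: 0.169·0.453 = 0.093·Cₑ + 0.36·0.031.
Cₑ = (0.07656 − 0.01116) / 0.093 = 0.7032 mg/L.
Required removal = 1 − 0.7032/36.8 = 98.09 %.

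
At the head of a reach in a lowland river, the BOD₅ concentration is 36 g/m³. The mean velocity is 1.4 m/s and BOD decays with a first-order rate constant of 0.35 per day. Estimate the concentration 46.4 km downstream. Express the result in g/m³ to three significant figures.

31.5 g/m³

Travel time t = 46.4 km / 1.4 m/s = 4.64e+04/1.4 = 3.314e+04 s = 0.3836 d.
First-order decay: C = 36·exp(−0.35·0.3836) = 36·0.8744 = 31.48 g/m³.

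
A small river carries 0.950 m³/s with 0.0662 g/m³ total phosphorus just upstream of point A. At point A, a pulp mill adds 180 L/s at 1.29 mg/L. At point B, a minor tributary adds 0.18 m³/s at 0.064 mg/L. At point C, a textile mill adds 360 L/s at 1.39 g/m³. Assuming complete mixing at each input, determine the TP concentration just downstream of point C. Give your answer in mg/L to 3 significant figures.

0.483 mg/L

180 L/s = 0.18 m³/s.
After input A: C = (0.95·0.0662 + 0.18·1.29) / 1.13 = 0.2611 mg/L.
After input B: C = (1.13·0.2611 + 0.18·0.064) / 1.31 = 0.2341 mg/L.
360 L/s = 0.36 m³/s.
After input C: C = (1.31·0.2341 + 0.36·1.39) / 1.67 = 0.4832 mg/L.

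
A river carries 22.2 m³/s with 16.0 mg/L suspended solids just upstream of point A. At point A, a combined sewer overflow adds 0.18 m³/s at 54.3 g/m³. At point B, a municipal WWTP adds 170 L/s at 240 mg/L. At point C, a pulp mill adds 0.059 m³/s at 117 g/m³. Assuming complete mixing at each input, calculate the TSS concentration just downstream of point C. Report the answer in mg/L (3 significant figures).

After input A: C = (22.2·16 + 0.18·54.3) / 22.38 = 16.31 mg/L.
170 L/s = 0.17 m³/s.
After input B: C = (22.38·16.31 + 0.17·240) / 22.55 = 17.99 mg/L.
After input C: C = (22.55·17.99 + 0.059·117) / 22.61 = 18.25 mg/L.

18.3 mg/L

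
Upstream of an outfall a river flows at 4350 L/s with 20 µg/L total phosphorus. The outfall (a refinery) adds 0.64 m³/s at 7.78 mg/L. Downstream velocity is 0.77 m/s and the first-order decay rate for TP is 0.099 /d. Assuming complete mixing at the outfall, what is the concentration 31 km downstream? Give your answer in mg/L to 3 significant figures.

4350 L/s = 4.35 m³/s.
20 µg/L = 0.02 mg/L.
After complete mixing, C₀ = (0.64·7.78 + 4.35·0.02) / 4.99 = 1.015 mg/L.
Travel time t = 3.1e+04 m / 0.77 m/s = 4.026e+04 s = 0.466 d.
C = 1.015·exp(−0.099·0.466) = 1.015·0.9549 = 0.9695 mg/L.

0.969 mg/L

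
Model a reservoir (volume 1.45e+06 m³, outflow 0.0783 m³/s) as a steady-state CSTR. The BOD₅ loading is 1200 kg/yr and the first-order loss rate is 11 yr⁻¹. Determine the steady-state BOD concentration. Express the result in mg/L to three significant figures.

0.0651 mg/L

Outflow Q = 0.0783 m³/s × 3.156e+07 s/yr = 2.471e+06 m³/yr.
Steady-state CSTR mass balance: W = Q·C + k·V·C, so C = W/(Q + kV).
Q + kV = 2.471e+06 + 11·1.45e+06 = 1.842e+07 m³/yr.
C = 1200/1.842e+07 = 6.514e-05 kg/m³ = 0.06514 mg/L.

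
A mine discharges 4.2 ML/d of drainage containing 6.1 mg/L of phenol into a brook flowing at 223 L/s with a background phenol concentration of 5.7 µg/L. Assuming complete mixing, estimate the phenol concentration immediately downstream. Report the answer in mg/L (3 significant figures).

4.2 ML/d = 0.04861 m³/s.
223 L/s = 0.223 m³/s.
5.7 µg/L = 0.0057 mg/L.
Conservation of mass across the mixing zone: C = (0.04861·6.1 + 0.223·0.0057) / (0.04861 + 0.223) = 0.2978/0.2716 = 1.096 mg/L.

1.10 mg/L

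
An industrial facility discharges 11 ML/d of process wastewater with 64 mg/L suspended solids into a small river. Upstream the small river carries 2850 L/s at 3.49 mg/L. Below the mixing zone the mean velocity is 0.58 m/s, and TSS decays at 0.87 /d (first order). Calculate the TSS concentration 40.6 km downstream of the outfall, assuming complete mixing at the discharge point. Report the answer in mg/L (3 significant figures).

3.00 mg/L

11 ML/d = 0.1273 m³/s.
2850 L/s = 2.85 m³/s.
After complete mixing, C₀ = (0.1273·64 + 2.85·3.49) / 2.977 = 6.078 mg/L.
Travel time t = 4.06e+04 m / 0.58 m/s = 7e+04 s = 0.8102 d.
C = 6.078·exp(−0.87·0.8102) = 6.078·0.4942 = 3.003 mg/L.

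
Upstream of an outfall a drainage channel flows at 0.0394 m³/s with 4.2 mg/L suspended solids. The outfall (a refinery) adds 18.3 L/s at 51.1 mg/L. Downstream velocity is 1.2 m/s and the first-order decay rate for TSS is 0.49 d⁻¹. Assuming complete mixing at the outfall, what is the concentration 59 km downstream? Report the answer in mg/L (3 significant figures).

14.4 mg/L

18.3 L/s = 0.0183 m³/s.
After complete mixing, C₀ = (0.0183·51.1 + 0.0394·4.2) / 0.0577 = 19.07 mg/L.
Travel time t = 5.9e+04 m / 1.2 m/s = 4.917e+04 s = 0.5691 d.
C = 19.07·exp(−0.49·0.5691) = 19.07·0.7567 = 14.43 mg/L.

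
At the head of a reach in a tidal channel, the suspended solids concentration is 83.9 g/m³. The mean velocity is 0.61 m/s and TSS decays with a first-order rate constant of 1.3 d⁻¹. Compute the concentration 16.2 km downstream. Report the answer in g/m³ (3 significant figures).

Travel time t = 16.2 km / 0.61 m/s = 1.62e+04/0.61 = 2.656e+04 s = 0.3074 d.
First-order decay: C = 83.9·exp(−1.3·0.3074) = 83.9·0.6706 = 56.26 g/m³.

56.3 g/m³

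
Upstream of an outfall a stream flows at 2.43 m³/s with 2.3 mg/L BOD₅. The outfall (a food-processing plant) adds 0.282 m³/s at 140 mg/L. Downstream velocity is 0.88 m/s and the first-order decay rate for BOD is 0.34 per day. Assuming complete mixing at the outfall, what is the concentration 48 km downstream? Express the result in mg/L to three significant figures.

13.4 mg/L

After complete mixing, C₀ = (0.282·140 + 2.43·2.3) / 2.712 = 16.62 mg/L.
Travel time t = 4.8e+04 m / 0.88 m/s = 5.455e+04 s = 0.6313 d.
C = 16.62·exp(−0.34·0.6313) = 16.62·0.8068 = 13.41 mg/L.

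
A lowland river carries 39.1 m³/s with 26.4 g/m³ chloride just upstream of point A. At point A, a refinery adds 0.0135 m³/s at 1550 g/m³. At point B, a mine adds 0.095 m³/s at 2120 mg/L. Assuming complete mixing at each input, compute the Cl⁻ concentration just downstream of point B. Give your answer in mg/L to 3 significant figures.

32.0 mg/L

After input A: C = (39.1·26.4 + 0.0135·1550) / 39.11 = 26.93 mg/L.
After input B: C = (39.11·26.93 + 0.095·2120) / 39.21 = 32 mg/L.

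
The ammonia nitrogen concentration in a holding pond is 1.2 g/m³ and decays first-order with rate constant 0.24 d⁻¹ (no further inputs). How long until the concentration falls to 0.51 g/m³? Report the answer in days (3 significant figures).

t = ln(C₀/C)/k = ln(1.2/0.51)/0.24 = 0.8557/0.24 = 3.565 d.

3.57 d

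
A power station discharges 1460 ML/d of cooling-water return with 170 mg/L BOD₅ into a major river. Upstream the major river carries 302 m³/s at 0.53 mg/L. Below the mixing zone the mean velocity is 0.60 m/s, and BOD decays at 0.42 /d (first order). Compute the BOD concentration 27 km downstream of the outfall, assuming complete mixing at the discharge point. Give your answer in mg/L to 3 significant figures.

7.64 mg/L

1460 ML/d = 16.9 m³/s.
After complete mixing, C₀ = (16.9·170 + 302·0.53) / 318.9 = 9.51 mg/L.
Travel time t = 2.7e+04 m / 0.60 m/s = 4.5e+04 s = 0.5208 d.
C = 9.51·exp(−0.42·0.5208) = 9.51·0.8035 = 7.642 mg/L.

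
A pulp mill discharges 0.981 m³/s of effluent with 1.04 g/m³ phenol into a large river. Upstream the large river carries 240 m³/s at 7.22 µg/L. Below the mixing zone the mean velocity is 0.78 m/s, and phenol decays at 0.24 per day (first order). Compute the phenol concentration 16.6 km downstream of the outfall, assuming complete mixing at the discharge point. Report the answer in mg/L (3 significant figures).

7.22 µg/L = 0.00722 mg/L.
After complete mixing, C₀ = (0.981·1.04 + 240·0.00722) / 241 = 0.01142 mg/L.
Travel time t = 1.66e+04 m / 0.78 m/s = 2.128e+04 s = 0.2463 d.
C = 0.01142·exp(−0.24·0.2463) = 0.01142·0.9426 = 0.01077 mg/L.

0.0108 mg/L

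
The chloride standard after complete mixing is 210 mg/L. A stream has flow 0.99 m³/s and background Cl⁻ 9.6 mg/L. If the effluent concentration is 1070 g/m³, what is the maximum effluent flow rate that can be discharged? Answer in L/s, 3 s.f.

231 L/s

Mass balance at complete mixing: C_std·(Q_w + Q_r) = Q_w·C_e + Q_r·C_b.
Rearranging, Q_w = Q_r·(C_std − C_b)/(C_e − C_std) = 0.99·(210 − 9.6) / (1070 − 210) = 0.2307 m³/s.
= 230.7 L/s.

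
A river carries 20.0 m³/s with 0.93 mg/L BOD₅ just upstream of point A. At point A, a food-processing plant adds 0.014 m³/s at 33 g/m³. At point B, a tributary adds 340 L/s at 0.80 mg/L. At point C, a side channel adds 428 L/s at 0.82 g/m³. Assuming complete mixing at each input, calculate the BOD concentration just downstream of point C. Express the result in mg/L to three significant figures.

After input A: C = (20·0.93 + 0.014·33) / 20.01 = 0.9524 mg/L.
340 L/s = 0.34 m³/s.
After input B: C = (20.01·0.9524 + 0.34·0.8) / 20.35 = 0.9499 mg/L.
428 L/s = 0.428 m³/s.
After input C: C = (20.35·0.9499 + 0.428·0.82) / 20.78 = 0.9472 mg/L.

0.947 mg/L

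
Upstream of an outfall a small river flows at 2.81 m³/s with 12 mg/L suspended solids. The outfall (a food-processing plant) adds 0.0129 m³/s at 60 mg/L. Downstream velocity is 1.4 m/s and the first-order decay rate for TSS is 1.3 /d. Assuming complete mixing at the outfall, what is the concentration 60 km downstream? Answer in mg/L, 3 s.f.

6.41 mg/L

After complete mixing, C₀ = (0.0129·60 + 2.81·12) / 2.823 = 12.22 mg/L.
Travel time t = 6e+04 m / 1.4 m/s = 4.286e+04 s = 0.496 d.
C = 12.22·exp(−1.3·0.496) = 12.22·0.5247 = 6.412 mg/L.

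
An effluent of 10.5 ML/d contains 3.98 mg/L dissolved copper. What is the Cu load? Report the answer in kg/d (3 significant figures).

41.8 kg/d

10.5 ML/d = 0.1215 m³/s.
Mass flux = Q·C = 0.1215 m³/s × 3.98 g/m³ = 0.4837 g/s.
= 0.4837 g/s × 86.4 = 41.79 kg/d.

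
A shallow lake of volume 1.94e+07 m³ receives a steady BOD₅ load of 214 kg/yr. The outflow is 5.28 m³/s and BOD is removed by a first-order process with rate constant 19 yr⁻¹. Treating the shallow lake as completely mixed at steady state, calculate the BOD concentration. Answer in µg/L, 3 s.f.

0.400 µg/L

Outflow Q = 5.28 m³/s × 3.156e+07 s/yr = 1.666e+08 m³/yr.
Steady-state CSTR mass balance: W = Q·C + k·V·C, so C = W/(Q + kV).
Q + kV = 1.666e+08 + 19·1.94e+07 = 5.352e+08 m³/yr.
C = 214/5.352e+08 = 3.998e-07 kg/m³ = 0.0003998 mg/L = 0.3998 µg/L.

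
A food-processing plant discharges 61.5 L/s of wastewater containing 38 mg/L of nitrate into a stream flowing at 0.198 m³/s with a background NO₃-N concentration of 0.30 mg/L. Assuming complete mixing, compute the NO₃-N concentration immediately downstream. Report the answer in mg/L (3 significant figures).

61.5 L/s = 0.0615 m³/s.
Flow-weighted mixing gives C = (0.0615·38 + 0.198·0.3) / (0.0615 + 0.198) = 2.396/0.2595 = 9.235 mg/L.

9.23 mg/L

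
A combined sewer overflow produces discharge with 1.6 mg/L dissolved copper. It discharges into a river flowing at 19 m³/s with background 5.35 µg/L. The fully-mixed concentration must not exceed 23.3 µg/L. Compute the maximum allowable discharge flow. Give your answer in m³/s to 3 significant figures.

0.216 m³/s

5.35 µg/L = 0.00535 mg/L.
23.3 µg/L = 0.0233 mg/L.
Mass balance at complete mixing: C_std·(Q_w + Q_r) = Q_w·C_e + Q_r·C_b.
Rearranging, Q_w = Q_r·(C_std − C_b)/(C_e − C_std) = 19·(0.0233 − 0.00535) / (1.6 − 0.0233) = 0.2163 m³/s.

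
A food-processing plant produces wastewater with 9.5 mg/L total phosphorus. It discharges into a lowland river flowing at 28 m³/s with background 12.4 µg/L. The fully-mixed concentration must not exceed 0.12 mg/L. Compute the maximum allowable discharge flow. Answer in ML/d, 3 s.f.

12.4 µg/L = 0.0124 mg/L.
Mass balance at complete mixing: C_std·(Q_w + Q_r) = Q_w·C_e + Q_r·C_b.
Rearranging, Q_w = Q_r·(C_std − C_b)/(C_e − C_std) = 28·(0.12 − 0.0124) / (9.5 − 0.12) = 0.3212 m³/s.
= 27.75 ML/d.

27.8 ML/d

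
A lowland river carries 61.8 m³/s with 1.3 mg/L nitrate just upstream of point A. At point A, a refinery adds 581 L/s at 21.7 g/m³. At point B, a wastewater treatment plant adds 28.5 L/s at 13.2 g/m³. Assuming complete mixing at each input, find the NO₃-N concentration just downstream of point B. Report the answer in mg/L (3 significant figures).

581 L/s = 0.581 m³/s.
After input A: C = (61.8·1.3 + 0.581·21.7) / 62.38 = 1.49 mg/L.
28.5 L/s = 0.0285 m³/s.
After input B: C = (62.38·1.49 + 0.0285·13.2) / 62.41 = 1.495 mg/L.

1.50 mg/L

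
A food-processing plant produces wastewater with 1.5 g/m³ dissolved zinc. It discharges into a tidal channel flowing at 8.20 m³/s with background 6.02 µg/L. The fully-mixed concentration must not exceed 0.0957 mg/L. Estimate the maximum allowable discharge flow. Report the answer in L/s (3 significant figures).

6.02 µg/L = 0.00602 mg/L.
Mass balance at complete mixing: C_std·(Q_w + Q_r) = Q_w·C_e + Q_r·C_b.
Rearranging, Q_w = Q_r·(C_std − C_b)/(C_e − C_std) = 8.20·(0.0957 − 0.00602) / (1.5 − 0.0957) = 0.5237 m³/s.
= 523.7 L/s.

524 L/s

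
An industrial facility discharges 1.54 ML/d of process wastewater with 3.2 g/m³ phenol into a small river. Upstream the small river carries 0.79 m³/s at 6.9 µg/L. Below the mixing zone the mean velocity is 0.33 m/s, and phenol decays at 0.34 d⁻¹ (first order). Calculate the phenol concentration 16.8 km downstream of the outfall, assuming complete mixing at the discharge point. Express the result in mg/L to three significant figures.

1.54 ML/d = 0.01782 m³/s.
6.9 µg/L = 0.0069 mg/L.
After complete mixing, C₀ = (0.01782·3.2 + 0.79·0.0069) / 0.8078 = 0.07735 mg/L.
Travel time t = 1.68e+04 m / 0.33 m/s = 5.091e+04 s = 0.5892 d.
C = 0.07735·exp(−0.34·0.5892) = 0.07735·0.8185 = 0.06331 mg/L.

0.0633 mg/L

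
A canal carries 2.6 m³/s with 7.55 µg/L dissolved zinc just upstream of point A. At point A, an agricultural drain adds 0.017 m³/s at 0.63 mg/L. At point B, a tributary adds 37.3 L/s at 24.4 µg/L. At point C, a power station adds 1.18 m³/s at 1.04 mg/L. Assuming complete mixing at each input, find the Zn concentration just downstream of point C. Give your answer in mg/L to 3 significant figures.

0.328 mg/L

7.55 µg/L = 0.00755 mg/L.
After input A: C = (2.6·0.00755 + 0.017·0.63) / 2.617 = 0.01159 mg/L.
37.3 L/s = 0.0373 m³/s.
24.4 µg/L = 0.0244 mg/L.
After input B: C = (2.617·0.01159 + 0.0373·0.0244) / 2.654 = 0.01177 mg/L.
After input C: C = (2.654·0.01177 + 1.18·1.04) / 3.834 = 0.3282 mg/L.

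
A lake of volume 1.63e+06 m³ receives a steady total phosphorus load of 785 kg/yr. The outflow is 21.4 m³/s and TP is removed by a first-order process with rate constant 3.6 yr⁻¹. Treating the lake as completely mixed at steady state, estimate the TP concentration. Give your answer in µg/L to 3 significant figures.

1.15 µg/L

Outflow Q = 21.4 m³/s × 3.156e+07 s/yr = 6.753e+08 m³/yr.
Steady-state CSTR mass balance: W = Q·C + k·V·C, so C = W/(Q + kV).
Q + kV = 6.753e+08 + 3.6·1.63e+06 = 6.812e+08 m³/yr.
C = 785/6.812e+08 = 1.152e-06 kg/m³ = 0.001152 mg/L = 1.152 µg/L.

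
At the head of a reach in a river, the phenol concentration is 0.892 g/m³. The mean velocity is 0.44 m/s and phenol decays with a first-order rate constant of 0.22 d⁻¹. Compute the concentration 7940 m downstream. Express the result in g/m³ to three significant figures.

0.852 g/m³

Travel time t = 7940 m / 0.44 m/s = 7940/0.44 = 1.805e+04 s = 0.2089 d.
First-order decay: C = 0.892·exp(−0.22·0.2089) = 0.892·0.9551 = 0.8519 g/m³.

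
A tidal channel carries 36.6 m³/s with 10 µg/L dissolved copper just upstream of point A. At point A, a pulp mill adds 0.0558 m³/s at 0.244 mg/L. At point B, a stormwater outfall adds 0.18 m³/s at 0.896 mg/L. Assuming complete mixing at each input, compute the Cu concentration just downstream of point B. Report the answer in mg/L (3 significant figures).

10 µg/L = 0.01 mg/L.
After input A: C = (36.6·0.01 + 0.0558·0.244) / 36.66 = 0.01036 mg/L.
After input B: C = (36.66·0.01036 + 0.18·0.896) / 36.84 = 0.01468 mg/L.

0.0147 mg/L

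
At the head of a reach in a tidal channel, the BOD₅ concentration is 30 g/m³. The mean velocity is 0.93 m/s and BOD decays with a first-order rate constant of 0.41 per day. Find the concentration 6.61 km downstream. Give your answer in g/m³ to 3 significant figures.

29.0 g/m³

Travel time t = 6.61 km / 0.93 m/s = 6610/0.93 = 7108 s = 0.08226 d.
First-order decay: C = 30·exp(−0.41·0.08226) = 30·0.9668 = 29.01 g/m³.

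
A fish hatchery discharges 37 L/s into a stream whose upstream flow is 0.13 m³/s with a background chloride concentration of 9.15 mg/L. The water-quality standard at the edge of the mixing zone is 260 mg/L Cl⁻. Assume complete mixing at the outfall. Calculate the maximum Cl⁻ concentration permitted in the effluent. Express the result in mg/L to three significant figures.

1140 mg/L

37 L/s = 0.037 m³/s.
Mass balance: 260·0.167 = 0.037·Cₑ + 0.13·9.15.
Cₑ = (43.42 − 1.19) / 0.037 = 1141 mg/L.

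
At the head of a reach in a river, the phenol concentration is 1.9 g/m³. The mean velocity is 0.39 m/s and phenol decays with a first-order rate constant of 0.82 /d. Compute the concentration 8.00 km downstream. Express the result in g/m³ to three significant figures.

1.56 g/m³

Travel time t = 8.00 km / 0.39 m/s = 8000/0.39 = 2.051e+04 s = 0.2374 d.
First-order decay: C = 1.9·exp(−0.82·0.2374) = 1.9·0.8231 = 1.564 g/m³.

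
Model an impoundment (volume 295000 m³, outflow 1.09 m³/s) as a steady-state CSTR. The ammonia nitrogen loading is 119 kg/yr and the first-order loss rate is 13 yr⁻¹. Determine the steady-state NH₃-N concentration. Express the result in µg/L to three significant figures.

3.11 µg/L

Outflow Q = 1.09 m³/s × 3.156e+07 s/yr = 3.44e+07 m³/yr.
Steady-state CSTR mass balance: W = Q·C + k·V·C, so C = W/(Q + kV).
Q + kV = 3.44e+07 + 13·295000 = 3.823e+07 m³/yr.
C = 119/3.823e+07 = 3.113e-06 kg/m³ = 0.003113 mg/L = 3.113 µg/L.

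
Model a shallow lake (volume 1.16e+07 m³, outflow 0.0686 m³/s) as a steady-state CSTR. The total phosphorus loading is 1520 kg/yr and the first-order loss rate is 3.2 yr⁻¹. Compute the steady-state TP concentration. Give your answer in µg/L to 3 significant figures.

Outflow Q = 0.0686 m³/s × 3.156e+07 s/yr = 2.165e+06 m³/yr.
Steady-state CSTR mass balance: W = Q·C + k·V·C, so C = W/(Q + kV).
Q + kV = 2.165e+06 + 3.2·1.16e+07 = 3.928e+07 m³/yr.
C = 1520/3.928e+07 = 3.869e-05 kg/m³ = 0.03869 mg/L = 38.69 µg/L.

38.7 µg/L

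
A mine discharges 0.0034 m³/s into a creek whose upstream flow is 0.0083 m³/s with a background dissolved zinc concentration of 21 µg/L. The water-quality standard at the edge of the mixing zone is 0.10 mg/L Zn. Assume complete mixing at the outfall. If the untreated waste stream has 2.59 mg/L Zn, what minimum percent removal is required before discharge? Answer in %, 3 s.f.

21 µg/L = 0.021 mg/L.
Mass balance: 0.1·0.0117 = 0.0034·Cₑ + 0.0083·0.021.
Cₑ = (0.00117 − 0.0001743) / 0.0034 = 0.2929 mg/L.
Required removal = 1 − 0.2929/2.59 = 88.69 %.

88.7 %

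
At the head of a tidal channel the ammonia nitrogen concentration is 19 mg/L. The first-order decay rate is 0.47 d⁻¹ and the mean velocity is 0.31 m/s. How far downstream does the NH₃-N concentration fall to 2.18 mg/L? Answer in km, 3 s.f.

123 km

From C = C₀·e^(−kt), t = ln(C₀/C)/k = ln(19/2.18)/0.47 = 2.165/0.47 = 4.607 d.
Distance = v·t = 0.31 m/s × 3.98e+05 s = 1.234e+05 m = 123.4 km.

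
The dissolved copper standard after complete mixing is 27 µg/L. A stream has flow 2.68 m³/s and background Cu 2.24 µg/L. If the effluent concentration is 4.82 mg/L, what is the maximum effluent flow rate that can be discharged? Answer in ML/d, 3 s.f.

1.20 ML/d

2.24 µg/L = 0.00224 mg/L.
27 µg/L = 0.027 mg/L.
Mass balance at complete mixing: C_std·(Q_w + Q_r) = Q_w·C_e + Q_r·C_b.
Rearranging, Q_w = Q_r·(C_std − C_b)/(C_e − C_std) = 2.68·(0.027 − 0.00224) / (4.82 − 0.027) = 0.01384 m³/s.
= 1.196 ML/d.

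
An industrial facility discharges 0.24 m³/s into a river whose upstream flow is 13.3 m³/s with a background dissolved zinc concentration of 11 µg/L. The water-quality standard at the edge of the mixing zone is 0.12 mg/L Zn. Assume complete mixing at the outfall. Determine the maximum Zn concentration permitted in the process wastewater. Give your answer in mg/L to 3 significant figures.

6.16 mg/L

11 µg/L = 0.011 mg/L.
Mass balance: 0.12·13.54 = 0.24·Cₑ + 13.3·0.011.
Cₑ = (1.625 − 0.1463) / 0.24 = 6.16 mg/L.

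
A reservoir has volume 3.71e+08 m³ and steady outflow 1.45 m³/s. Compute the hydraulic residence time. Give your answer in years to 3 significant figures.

8.11 yr

Q = 1.45 m³/s × 3.156e+07 s/yr = 4.576e+07 m³/yr.
Hydraulic residence time τ = V/Q = 3.71e+08/4.576e+07 = 8.108 yr.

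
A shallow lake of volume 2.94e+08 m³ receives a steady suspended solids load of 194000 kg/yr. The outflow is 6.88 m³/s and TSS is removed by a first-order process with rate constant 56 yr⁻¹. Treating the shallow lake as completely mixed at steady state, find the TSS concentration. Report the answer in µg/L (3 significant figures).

Outflow Q = 6.88 m³/s × 3.156e+07 s/yr = 2.171e+08 m³/yr.
Steady-state CSTR mass balance: W = Q·C + k·V·C, so C = W/(Q + kV).
Q + kV = 2.171e+08 + 56·2.94e+08 = 1.668e+10 m³/yr.
C = 194000/1.668e+10 = 1.163e-05 kg/m³ = 0.01163 mg/L = 11.63 µg/L.

11.6 µg/L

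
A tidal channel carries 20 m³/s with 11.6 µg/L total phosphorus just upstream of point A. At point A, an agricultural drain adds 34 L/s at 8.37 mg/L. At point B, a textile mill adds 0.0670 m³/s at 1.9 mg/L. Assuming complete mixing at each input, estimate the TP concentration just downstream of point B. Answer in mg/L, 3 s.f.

11.6 µg/L = 0.0116 mg/L.
34 L/s = 0.034 m³/s.
After input A: C = (20·0.0116 + 0.034·8.37) / 20.03 = 0.02579 mg/L.
After input B: C = (20.03·0.02579 + 0.067·1.9) / 20.1 = 0.03203 mg/L.

0.0320 mg/L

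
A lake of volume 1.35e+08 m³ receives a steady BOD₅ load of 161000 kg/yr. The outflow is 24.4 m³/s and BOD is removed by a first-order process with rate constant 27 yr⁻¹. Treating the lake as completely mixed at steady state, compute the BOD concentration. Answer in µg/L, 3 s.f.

Outflow Q = 24.4 m³/s × 3.156e+07 s/yr = 7.7e+08 m³/yr.
Steady-state CSTR mass balance: W = Q·C + k·V·C, so C = W/(Q + kV).
Q + kV = 7.7e+08 + 27·1.35e+08 = 4.415e+09 m³/yr.
C = 161000/4.415e+09 = 3.647e-05 kg/m³ = 0.03647 mg/L = 36.47 µg/L.

36.5 µg/L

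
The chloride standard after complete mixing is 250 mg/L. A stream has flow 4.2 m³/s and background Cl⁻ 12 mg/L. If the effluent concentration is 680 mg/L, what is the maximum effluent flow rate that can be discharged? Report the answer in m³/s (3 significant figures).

Mass balance at complete mixing: C_std·(Q_w + Q_r) = Q_w·C_e + Q_r·C_b.
Rearranging, Q_w = Q_r·(C_std − C_b)/(C_e − C_std) = 4.2·(250 − 12) / (680 − 250) = 2.325 m³/s.

2.32 m³/s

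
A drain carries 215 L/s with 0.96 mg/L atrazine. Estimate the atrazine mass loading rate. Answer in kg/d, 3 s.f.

215 L/s = 0.215 m³/s.
Mass flux = Q·C = 0.215 m³/s × 0.96 g/m³ = 0.2064 g/s.
= 0.2064 g/s × 86.4 = 17.83 kg/d.

17.8 kg/d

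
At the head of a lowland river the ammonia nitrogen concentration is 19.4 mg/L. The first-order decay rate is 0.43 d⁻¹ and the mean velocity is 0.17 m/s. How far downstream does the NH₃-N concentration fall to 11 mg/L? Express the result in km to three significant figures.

From C = C₀·e^(−kt), t = ln(C₀/C)/k = ln(19.4/11)/0.43 = 0.5674/0.43 = 1.319 d.
Distance = v·t = 0.17 m/s × 1.14e+05 s = 1.938e+04 m = 19.38 km.

19.4 km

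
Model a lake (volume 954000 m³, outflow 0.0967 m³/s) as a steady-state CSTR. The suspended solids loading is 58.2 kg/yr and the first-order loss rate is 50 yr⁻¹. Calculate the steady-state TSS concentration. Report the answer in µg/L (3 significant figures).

1.15 µg/L

Outflow Q = 0.0967 m³/s × 3.156e+07 s/yr = 3.052e+06 m³/yr.
Steady-state CSTR mass balance: W = Q·C + k·V·C, so C = W/(Q + kV).
Q + kV = 3.052e+06 + 50·954000 = 5.075e+07 m³/yr.
C = 58.2/5.075e+07 = 1.147e-06 kg/m³ = 0.001147 mg/L = 1.147 µg/L.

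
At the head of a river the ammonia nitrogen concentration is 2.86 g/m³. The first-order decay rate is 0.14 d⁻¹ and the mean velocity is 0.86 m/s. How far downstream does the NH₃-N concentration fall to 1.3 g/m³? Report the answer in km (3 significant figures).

418 km

From C = C₀·e^(−kt), t = ln(C₀/C)/k = ln(2.86/1.3)/0.14 = 0.7885/0.14 = 5.632 d.
Distance = v·t = 0.86 m/s × 4.866e+05 s = 4.185e+05 m = 418.5 km.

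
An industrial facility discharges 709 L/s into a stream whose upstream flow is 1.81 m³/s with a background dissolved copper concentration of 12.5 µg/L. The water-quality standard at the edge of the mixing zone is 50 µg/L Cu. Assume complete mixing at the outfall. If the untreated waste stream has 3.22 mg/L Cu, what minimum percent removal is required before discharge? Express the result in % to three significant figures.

709 L/s = 0.709 m³/s.
12.5 µg/L = 0.0125 mg/L.
50 µg/L = 0.05 mg/L.
Mass balance: 0.05·2.519 = 0.709·Cₑ + 1.81·0.0125.
Cₑ = (0.126 − 0.02263) / 0.709 = 0.1457 mg/L.
Required removal = 1 − 0.1457/3.22 = 95.47 %.

95.5 %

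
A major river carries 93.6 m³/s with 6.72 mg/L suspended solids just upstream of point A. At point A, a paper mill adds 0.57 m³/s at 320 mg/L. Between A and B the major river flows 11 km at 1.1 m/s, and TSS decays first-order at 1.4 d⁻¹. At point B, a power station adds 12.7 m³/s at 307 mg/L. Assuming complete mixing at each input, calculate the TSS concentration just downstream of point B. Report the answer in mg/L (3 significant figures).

After input A: C = (93.6·6.72 + 0.57·320) / 94.17 = 8.616 mg/L.
Over the 11 km reach to input B (t = 1e+04 s = 0.1157 d), decay gives C = 8.616·exp(−1.4·0.1157) = 7.327 mg/L.
After input B: C = (94.17·7.327 + 12.7·307) / 106.9 = 42.94 mg/L.

42.9 mg/L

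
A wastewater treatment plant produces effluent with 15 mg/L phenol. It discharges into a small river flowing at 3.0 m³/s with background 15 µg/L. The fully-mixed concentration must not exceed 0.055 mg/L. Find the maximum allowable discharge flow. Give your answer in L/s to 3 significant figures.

8.03 L/s

15 µg/L = 0.015 mg/L.
Mass balance at complete mixing: C_std·(Q_w + Q_r) = Q_w·C_e + Q_r·C_b.
Rearranging, Q_w = Q_r·(C_std − C_b)/(C_e − C_std) = 3.0·(0.055 − 0.015) / (15 − 0.055) = 0.008029 m³/s.
= 8.029 L/s.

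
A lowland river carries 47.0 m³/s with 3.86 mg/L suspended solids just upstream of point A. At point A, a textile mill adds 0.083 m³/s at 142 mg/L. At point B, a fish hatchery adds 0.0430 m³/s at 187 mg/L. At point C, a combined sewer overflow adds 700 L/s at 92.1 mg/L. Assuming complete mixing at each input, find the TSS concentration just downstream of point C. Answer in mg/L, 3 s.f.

After input A: C = (47·3.86 + 0.083·142) / 47.08 = 4.104 mg/L.
After input B: C = (47.08·4.104 + 0.043·187) / 47.13 = 4.27 mg/L.
700 L/s = 0.7 m³/s.
After input C: C = (47.13·4.27 + 0.7·92.1) / 47.83 = 5.556 mg/L.

5.56 mg/L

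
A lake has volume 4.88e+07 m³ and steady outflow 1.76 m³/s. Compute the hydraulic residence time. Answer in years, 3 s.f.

0.879 yr

Q = 1.76 m³/s × 3.156e+07 s/yr = 5.554e+07 m³/yr.
Hydraulic residence time τ = V/Q = 4.88e+07/5.554e+07 = 0.8786 yr.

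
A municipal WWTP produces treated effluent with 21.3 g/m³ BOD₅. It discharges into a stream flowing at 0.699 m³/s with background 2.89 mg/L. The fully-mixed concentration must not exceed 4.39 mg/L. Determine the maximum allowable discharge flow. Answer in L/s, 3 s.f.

62.0 L/s

Mass balance at complete mixing: C_std·(Q_w + Q_r) = Q_w·C_e + Q_r·C_b.
Rearranging, Q_w = Q_r·(C_std − C_b)/(C_e − C_std) = 0.699·(4.39 − 2.89) / (21.3 − 4.39) = 0.062 m³/s.
= 62 L/s.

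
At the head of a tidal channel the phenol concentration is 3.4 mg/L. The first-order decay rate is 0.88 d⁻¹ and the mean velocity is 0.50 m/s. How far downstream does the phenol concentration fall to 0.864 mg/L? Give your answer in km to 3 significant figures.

From C = C₀·e^(−kt), t = ln(C₀/C)/k = ln(3.4/0.864)/0.88 = 1.37/0.88 = 1.557 d.
Distance = v·t = 0.50 m/s × 1.345e+05 s = 6.725e+04 m = 67.25 km.

67.3 km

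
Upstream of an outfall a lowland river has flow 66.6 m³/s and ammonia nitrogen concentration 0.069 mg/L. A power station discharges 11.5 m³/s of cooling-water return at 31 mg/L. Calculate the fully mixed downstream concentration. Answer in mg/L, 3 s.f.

Flow-weighted mixing gives C = (11.5·31 + 66.6·0.069) / (11.5 + 66.6) = 361.1/78.1 = 4.624 mg/L.

4.62 mg/L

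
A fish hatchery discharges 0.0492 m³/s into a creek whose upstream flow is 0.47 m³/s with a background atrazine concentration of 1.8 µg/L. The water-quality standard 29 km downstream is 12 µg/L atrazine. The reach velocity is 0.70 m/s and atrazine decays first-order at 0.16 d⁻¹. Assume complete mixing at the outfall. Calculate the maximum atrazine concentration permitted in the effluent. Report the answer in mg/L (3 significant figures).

1.8 µg/L = 0.0018 mg/L.
12 µg/L = 0.012 mg/L.
Travel time to the compliance point: t = 2.9e+04/0.70 = 4.143e+04 s = 0.4795 d; decay factor exp(−0.16·0.4795) = 0.9261.
So the concentration just after mixing may be at most 0.012/0.9261 = 0.01296 mg/L.
Mass balance: 0.01296·0.5192 = 0.0492·Cₑ + 0.47·0.0018.
Cₑ = (0.006727 − 0.000846) / 0.0492 = 0.1195 mg/L.

0.120 mg/L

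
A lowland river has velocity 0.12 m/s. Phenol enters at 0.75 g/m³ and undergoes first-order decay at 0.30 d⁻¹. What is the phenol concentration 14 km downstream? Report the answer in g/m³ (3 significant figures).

Travel time t = 14 km / 0.12 m/s = 1.4e+04/0.12 = 1.167e+05 s = 1.35 d.
First-order decay: C = 0.75·exp(−0.30·1.35) = 0.75·0.6669 = 0.5002 g/m³.

0.500 g/m³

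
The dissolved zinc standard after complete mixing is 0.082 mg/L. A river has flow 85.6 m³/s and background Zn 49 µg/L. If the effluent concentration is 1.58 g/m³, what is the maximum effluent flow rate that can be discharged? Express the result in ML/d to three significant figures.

49 µg/L = 0.049 mg/L.
Mass balance at complete mixing: C_std·(Q_w + Q_r) = Q_w·C_e + Q_r·C_b.
Rearranging, Q_w = Q_r·(C_std − C_b)/(C_e − C_std) = 85.6·(0.082 − 0.049) / (1.58 − 0.082) = 1.886 m³/s.
= 162.9 ML/d.

163 ML/d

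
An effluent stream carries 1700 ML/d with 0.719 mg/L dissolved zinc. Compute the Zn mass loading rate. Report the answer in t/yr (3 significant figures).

1700 ML/d = 19.68 m³/s.
Mass flux = Q·C = 19.68 m³/s × 0.719 g/m³ = 14.15 g/s.
= 14.15 g/s × 31.56 = 446.4 t/yr.

446 t/yr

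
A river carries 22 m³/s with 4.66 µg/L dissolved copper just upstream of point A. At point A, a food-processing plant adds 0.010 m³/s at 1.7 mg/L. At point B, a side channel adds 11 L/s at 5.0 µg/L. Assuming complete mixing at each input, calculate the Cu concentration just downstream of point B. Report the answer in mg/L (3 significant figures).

4.66 µg/L = 0.00466 mg/L.
After input A: C = (22·0.00466 + 0.01·1.7) / 22.01 = 0.00543 mg/L.
11 L/s = 0.011 m³/s.
5.0 µg/L = 0.005 mg/L.
After input B: C = (22.01·0.00543 + 0.011·0.005) / 22.02 = 0.00543 mg/L.

0.00543 mg/L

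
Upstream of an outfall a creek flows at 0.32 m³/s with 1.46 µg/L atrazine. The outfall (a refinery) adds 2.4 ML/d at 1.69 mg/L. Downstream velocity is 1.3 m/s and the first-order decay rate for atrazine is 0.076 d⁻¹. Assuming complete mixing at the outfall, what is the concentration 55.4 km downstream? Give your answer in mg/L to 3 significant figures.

0.131 mg/L

2.4 ML/d = 0.02778 m³/s.
1.46 µg/L = 0.00146 mg/L.
After complete mixing, C₀ = (0.02778·1.69 + 0.32·0.00146) / 0.3478 = 0.1363 mg/L.
Travel time t = 5.54e+04 m / 1.3 m/s = 4.262e+04 s = 0.4932 d.
C = 0.1363·exp(−0.076·0.4932) = 0.1363·0.9632 = 0.1313 mg/L.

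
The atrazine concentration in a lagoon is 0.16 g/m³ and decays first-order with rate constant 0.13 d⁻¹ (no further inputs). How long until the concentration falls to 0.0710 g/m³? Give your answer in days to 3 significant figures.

t = ln(C₀/C)/k = ln(0.16/0.0710)/0.13 = 0.8125/0.13 = 6.25 d.

6.25 d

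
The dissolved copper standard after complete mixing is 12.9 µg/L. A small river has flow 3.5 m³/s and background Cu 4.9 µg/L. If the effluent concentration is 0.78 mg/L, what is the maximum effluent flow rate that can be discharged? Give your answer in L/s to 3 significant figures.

4.9 µg/L = 0.0049 mg/L.
12.9 µg/L = 0.0129 mg/L.
Mass balance at complete mixing: C_std·(Q_w + Q_r) = Q_w·C_e + Q_r·C_b.
Rearranging, Q_w = Q_r·(C_std − C_b)/(C_e − C_std) = 3.5·(0.0129 − 0.0049) / (0.78 − 0.0129) = 0.0365 m³/s.
= 36.5 L/s.

36.5 L/s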